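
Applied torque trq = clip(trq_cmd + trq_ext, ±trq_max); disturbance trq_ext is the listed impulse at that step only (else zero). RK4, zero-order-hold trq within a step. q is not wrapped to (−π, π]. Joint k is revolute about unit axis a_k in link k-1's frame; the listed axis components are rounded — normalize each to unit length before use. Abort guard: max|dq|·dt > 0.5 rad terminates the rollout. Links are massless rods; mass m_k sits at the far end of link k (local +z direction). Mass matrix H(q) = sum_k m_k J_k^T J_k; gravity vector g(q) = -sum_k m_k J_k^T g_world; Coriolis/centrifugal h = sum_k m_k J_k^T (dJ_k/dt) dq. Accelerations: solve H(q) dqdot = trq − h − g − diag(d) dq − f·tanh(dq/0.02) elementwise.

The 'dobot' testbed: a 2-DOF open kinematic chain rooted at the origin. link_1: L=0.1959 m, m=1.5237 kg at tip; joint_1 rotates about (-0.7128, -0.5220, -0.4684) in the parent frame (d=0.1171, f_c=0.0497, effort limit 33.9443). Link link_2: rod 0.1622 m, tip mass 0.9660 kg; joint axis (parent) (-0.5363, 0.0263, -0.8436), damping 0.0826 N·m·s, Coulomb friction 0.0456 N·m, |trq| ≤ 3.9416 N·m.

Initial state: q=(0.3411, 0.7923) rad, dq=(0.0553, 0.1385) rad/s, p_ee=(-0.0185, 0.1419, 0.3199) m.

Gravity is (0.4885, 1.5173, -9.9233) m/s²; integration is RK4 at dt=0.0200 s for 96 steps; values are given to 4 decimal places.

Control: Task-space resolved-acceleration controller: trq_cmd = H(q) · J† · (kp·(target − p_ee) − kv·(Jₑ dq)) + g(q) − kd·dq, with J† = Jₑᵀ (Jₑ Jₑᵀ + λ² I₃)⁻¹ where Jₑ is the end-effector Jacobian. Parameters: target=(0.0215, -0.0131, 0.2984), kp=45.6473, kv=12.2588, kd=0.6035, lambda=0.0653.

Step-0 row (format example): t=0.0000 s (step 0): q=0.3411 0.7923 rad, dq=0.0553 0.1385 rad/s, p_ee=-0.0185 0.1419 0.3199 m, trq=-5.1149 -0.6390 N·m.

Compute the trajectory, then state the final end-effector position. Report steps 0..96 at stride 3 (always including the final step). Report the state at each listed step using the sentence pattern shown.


t=0.0600 s (step 3): q=0.3128 0.7909 rad, dq=-0.8294 -0.1161 rad/s, p_ee=-0.0156 0.1351 0.3230 m, trq=-3.0635 -0.4097 N·m.
t=0.1200 s (step 6): q=0.2555 0.7886 rad, dq=-1.0250 -0.0032 rad/s, p_ee=-0.0095 0.1213 0.3287 m, trq=-2.1676 -0.4754 N·m.
t=0.1800 s (step 9): q=0.1948 0.7860 rad, dq=-0.9853 -0.0561 rad/s, p_ee=-0.0024 0.1067 0.3339 m, trq=-1.6851 -0.4444 N·m.
t=0.2400 s (step 12): q=0.1387 0.7833 rad, dq=-0.8836 -0.0329 rad/s, p_ee=0.0046 0.0932 0.3379 m, trq=-1.3646 -0.4643 N·m.
t=0.3000 s (step 15): q=0.0892 0.7806 rad, dq=-0.7681 -0.0517 rad/s, p_ee=0.0112 0.0812 0.3409 m, trq=-1.1227 -0.4544 N·m.
t=0.3600 s (step 18): q=0.0465 0.7779 rad, dq=-0.6605 -0.0384 rad/s, p_ee=0.0172 0.0710 0.3430 m, trq=-0.9268 -0.4634 N·m.
t=0.4200 s (step 21): q=0.0099 0.7753 rad, dq=-0.5633 -0.0450 rad/s, p_ee=0.0225 0.0622 0.3444 m, trq=-0.7644 -0.4576 N·m.
t=0.4800 s (step 24): q=-0.0213 0.7728 rad, dq=-0.4793 -0.0377 rad/s, p_ee=0.0271 0.0547 0.3454 m, trq=-0.6277 -0.4600 N·m.
t=0.5400 s (step 27): q=-0.0478 0.7705 rad, dq=-0.4065 -0.0392 rad/s, p_ee=0.0311 0.0484 0.3460 m, trq=-0.5124 -0.4559 N·m.
t=0.6000 s (step 30): q=-0.0702 0.7682 rad, dq=-0.3445 -0.0353 rad/s, p_ee=0.0346 0.0431 0.3465 m, trq=-0.4150 -0.4550 N·m.
t=0.6600 s (step 33): q=-0.0892 0.7661 rad, dq=-0.2916 -0.0349 rad/s, p_ee=0.0375 0.0386 0.3467 m, trq=-0.3327 -0.4519 N·m.
t=0.7200 s (step 36): q=-0.1053 0.7641 rad, dq=-0.2466 -0.0328 rad/s, p_ee=0.0401 0.0347 0.3469 m, trq=-0.2631 -0.4498 N·m.
t=0.7800 s (step 39): q=-0.1189 0.7621 rad, dq=-0.2085 -0.0319 rad/s, p_ee=0.0422 0.0315 0.3470 m, trq=-0.2042 -0.4473 N·m.
t=0.8400 s (step 42): q=-0.1304 0.7603 rad, dq=-0.1761 -0.0306 rad/s, p_ee=0.0441 0.0288 0.3470 m, trq=-0.1545 -0.4450 N·m.
t=0.9000 s (step 45): q=-0.1402 0.7584 rad, dq=-0.1487 -0.0297 rad/s, p_ee=0.0456 0.0265 0.3470 m, trq=-0.1125 -0.4428 N·m.
t=0.9600 s (step 48): q=-0.1483 0.7567 rad, dq=-0.1255 -0.0288 rad/s, p_ee=0.0469 0.0245 0.3470 m, trq=-0.0770 -0.4408 N·m.
t=1.0200 s (step 51): q=-0.1553 0.7550 rad, dq=-0.1059 -0.0281 rad/s, p_ee=0.0480 0.0228 0.3470 m, trq=-0.0470 -0.4389 N·m.
t=1.0800 s (step 54): q=-0.1611 0.7533 rad, dq=-0.0893 -0.0274 rad/s, p_ee=0.0489 0.0214 0.3470 m, trq=-0.0217 -0.4372 N·m.
t=1.1400 s (step 57): q=-0.1660 0.7517 rad, dq=-0.0752 -0.0269 rad/s, p_ee=0.0497 0.0202 0.3470 m, trq=-0.0003 -0.4355 N·m.
t=1.2000 s (step 60): q=-0.1702 0.7501 rad, dq=-0.0634 -0.0264 rad/s, p_ee=0.0503 0.0191 0.3470 m, trq=0.0178 -0.4340 N·m.
t=1.2600 s (step 63): q=-0.1736 0.7485 rad, dq=-0.0534 -0.0259 rad/s, p_ee=0.0509 0.0183 0.3470 m, trq=0.0332 -0.4326 N·m.
t=1.3200 s (step 66): q=-0.1766 0.7470 rad, dq=-0.0450 -0.0255 rad/s, p_ee=0.0513 0.0175 0.3470 m, trq=0.0465 -0.4313 N·m.
t=1.3800 s (step 69): q=-0.1791 0.7455 rad, dq=-0.0381 -0.0251 rad/s, p_ee=0.0517 0.0168 0.3470 m, trq=0.0582 -0.4301 N·m.
t=1.4400 s (step 72): q=-0.1812 0.7440 rad, dq=-0.0325 -0.0248 rad/s, p_ee=0.0520 0.0163 0.3470 m, trq=0.0688 -0.4290 N·m.
t=1.5000 s (step 75): q=-0.1830 0.7425 rad, dq=-0.0280 -0.0244 rad/s, p_ee=0.0522 0.0158 0.3470 m, trq=0.0787 -0.4278 N·m.
t=1.5600 s (step 78): q=-0.1846 0.7411 rad, dq=-0.0244 -0.0241 rad/s, p_ee=0.0524 0.0153 0.3471 m, trq=0.0879 -0.4268 N·m.
t=1.6200 s (step 81): q=-0.1859 0.7397 rad, dq=-0.0215 -0.0238 rad/s, p_ee=0.0526 0.0149 0.3471 m, trq=0.0966 -0.4257 N·m.
t=1.6800 s (step 84): q=-0.1872 0.7383 rad, dq=-0.0191 -0.0235 rad/s, p_ee=0.0528 0.0145 0.3471 m, trq=0.1047 -0.4247 N·m.
t=1.7400 s (step 87): q=-0.1882 0.7369 rad, dq=-0.0171 -0.0233 rad/s, p_ee=0.0529 0.0142 0.3471 m, trq=0.1124 -0.4237 N·m.
t=1.8000 s (step 90): q=-0.1892 0.7355 rad, dq=-0.0154 -0.0231 rad/s, p_ee=0.0530 0.0139 0.3471 m, trq=0.1195 -0.4227 N·m.
t=1.8600 s (step 93): q=-0.1901 0.7341 rad, dq=-0.0139 -0.0229 rad/s, p_ee=0.0531 0.0136 0.3471 m, trq=0.1262 -0.4217 N·m.
t=1.9200 s (step 96): q=-0.1909 0.7328 rad, dq=-0.0126 -0.0228 rad/s, p_ee=0.0532 0.0133 0.3472 m.
final p_ee position (m): 0.0532 0.0133 0.3472


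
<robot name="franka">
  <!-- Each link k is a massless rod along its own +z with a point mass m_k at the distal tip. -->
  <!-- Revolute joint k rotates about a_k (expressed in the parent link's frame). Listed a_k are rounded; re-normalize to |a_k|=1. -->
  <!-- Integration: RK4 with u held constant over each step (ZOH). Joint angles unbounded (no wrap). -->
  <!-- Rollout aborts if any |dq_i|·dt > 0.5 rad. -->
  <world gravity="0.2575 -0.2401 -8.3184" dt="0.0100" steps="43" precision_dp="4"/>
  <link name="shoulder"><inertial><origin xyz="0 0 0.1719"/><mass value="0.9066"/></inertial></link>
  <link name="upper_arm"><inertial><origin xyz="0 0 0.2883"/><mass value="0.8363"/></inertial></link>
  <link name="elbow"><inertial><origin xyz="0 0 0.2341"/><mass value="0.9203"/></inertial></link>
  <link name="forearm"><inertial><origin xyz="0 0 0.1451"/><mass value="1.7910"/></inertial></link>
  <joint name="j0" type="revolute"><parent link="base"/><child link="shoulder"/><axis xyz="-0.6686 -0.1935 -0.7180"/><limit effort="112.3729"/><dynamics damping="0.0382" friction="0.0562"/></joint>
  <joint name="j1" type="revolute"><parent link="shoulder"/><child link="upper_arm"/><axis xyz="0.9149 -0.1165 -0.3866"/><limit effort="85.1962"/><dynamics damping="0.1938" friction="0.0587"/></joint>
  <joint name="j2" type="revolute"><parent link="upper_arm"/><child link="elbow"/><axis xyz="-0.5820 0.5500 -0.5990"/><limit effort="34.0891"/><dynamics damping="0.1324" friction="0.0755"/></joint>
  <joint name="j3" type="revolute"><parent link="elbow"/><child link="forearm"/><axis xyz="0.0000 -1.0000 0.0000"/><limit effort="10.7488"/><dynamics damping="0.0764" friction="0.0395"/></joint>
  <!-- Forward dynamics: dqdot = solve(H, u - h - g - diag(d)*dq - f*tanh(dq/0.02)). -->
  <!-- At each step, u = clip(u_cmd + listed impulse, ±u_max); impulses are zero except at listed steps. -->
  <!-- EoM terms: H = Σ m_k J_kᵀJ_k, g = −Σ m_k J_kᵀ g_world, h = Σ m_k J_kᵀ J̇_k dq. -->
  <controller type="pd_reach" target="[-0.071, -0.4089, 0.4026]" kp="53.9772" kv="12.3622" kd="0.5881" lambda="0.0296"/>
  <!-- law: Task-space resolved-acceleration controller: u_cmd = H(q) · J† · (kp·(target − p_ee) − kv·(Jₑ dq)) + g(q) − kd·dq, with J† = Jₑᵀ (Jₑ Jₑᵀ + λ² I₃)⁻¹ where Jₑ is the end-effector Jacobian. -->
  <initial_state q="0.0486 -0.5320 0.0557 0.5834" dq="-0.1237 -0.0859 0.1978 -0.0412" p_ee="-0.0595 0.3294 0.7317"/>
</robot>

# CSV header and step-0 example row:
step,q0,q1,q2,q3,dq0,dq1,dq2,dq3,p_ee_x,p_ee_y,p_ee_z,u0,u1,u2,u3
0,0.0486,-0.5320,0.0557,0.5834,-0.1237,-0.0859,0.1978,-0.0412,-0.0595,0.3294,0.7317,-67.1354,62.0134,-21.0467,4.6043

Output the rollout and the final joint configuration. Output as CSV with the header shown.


step,q0,q1,q2,q3,dq0,dq1,dq2,dq3,p_ee_x,p_ee_y,p_ee_z,u0,u1,u2,u3
1,0.0373,-0.5334,0.0735,0.5971,-2.1396,-0.2103,3.3022,2.6867,-0.0595,0.3278,0.7311,-58.3597,55.4364,-20.2915,2.4309
2,0.0088,-0.5368,0.1135,0.6274,-3.5514,-0.4757,4.6532,3.3239,-0.0596,0.3229,0.7302,-49.7983,48.5717,-18.3967,1.7967
3,-0.0307,-0.5417,0.1630,0.6617,-4.3516,-0.5105,5.2309,3.5030,-0.0598,0.3150,0.7296,-42.0179,41.7895,-16.1829,1.5139
4,-0.0764,-0.5463,0.2162,0.6972,-4.7956,-0.4303,5.3935,3.5555,-0.0599,0.3044,0.7295,-35.0782,35.3895,-13.9457,1.3249
5,-0.1256,-0.5500,0.2698,0.7328,-5.0513,-0.3273,5.3187,3.5645,-0.0599,0.2916,0.7297,-28.9391,29.5345,-11.8223,1.1611
6,-0.1768,-0.5528,0.3219,0.7685,-5.2054,-0.2406,5.1072,3.5558,-0.0599,0.2767,0.7302,-23.5275,24.2762,-9.8741,1.0013
7,-0.2293,-0.5549,0.3715,0.8040,-5.2999,-0.1820,4.8167,3.5377,-0.0598,0.2601,0.7309,-18.7615,19.6033,-8.1205,0.8386
8,-0.2825,-0.5565,0.4180,0.8393,-5.3552,-0.1523,4.4812,3.5127,-0.0595,0.2421,0.7315,-14.5622,15.4764,-6.5585,0.6709
9,-0.3361,-0.5580,0.4610,0.8742,-5.3816,-0.1488,4.1214,3.4810,-0.0592,0.2229,0.7321,-10.8586,11.8465,-5.1748,0.4982
10,-0.3899,-0.5596,0.5003,0.9089,-5.3846,-0.1676,3.7502,3.4423,-0.0587,0.2028,0.7324,-7.5888,8.6644,-3.9522,0.3212
11,-0.4437,-0.5614,0.5360,0.9431,-5.3676,-0.2054,3.3767,3.3961,-0.0581,0.1819,0.7324,-4.6995,5.8840,-2.8727,0.1408
12,-0.4972,-0.5637,0.5678,0.9767,-5.3330,-0.2588,3.0072,3.3418,-0.0574,0.1604,0.7321,-2.1453,3.4639,-1.9195,-0.0416
13,-0.5502,-0.5667,0.5961,1.0098,-5.2825,-0.3251,2.6465,3.2793,-0.0565,0.1385,0.7314,0.1126,1.3676,-1.0773,-0.2249
14,-0.6027,-0.5703,0.6208,1.0423,-5.2175,-0.4018,2.2984,3.2087,-0.0555,0.1164,0.7302,2.1071,-0.4374,-0.3329,-0.4075
15,-0.6545,-0.5747,0.6421,1.0740,-5.1393,-0.4864,1.9659,3.1302,-0.0544,0.0942,0.7285,3.8662,-1.9793,0.3250,-0.5881
16,-0.7054,-0.5800,0.6601,1.1048,-5.0493,-0.5769,1.6512,3.0444,-0.0531,0.0720,0.7263,5.4141,-3.2834,0.9061,-0.7652
17,-0.7554,-0.5863,0.6751,1.1348,-4.9486,-0.6711,1.3561,2.9521,-0.0517,0.0500,0.7236,6.7715,-4.3722,1.4186,-0.9376
18,-0.8043,-0.5935,0.6873,1.1638,-4.8384,-0.7672,1.0818,2.8542,-0.0501,0.0283,0.7205,7.9565,-5.2659,1.8691,-1.1040
19,-0.8521,-0.6016,0.6968,1.1919,-4.7198,-0.8636,0.8293,2.7518,-0.0485,0.0069,0.7168,8.9851,-5.9829,2.2634,-1.2633
20,-0.8986,-0.6107,0.7039,1.2188,-4.5942,-0.9586,0.5989,2.6460,-0.0468,-0.0140,0.7127,9.8714,-6.5399,2.6065,-1.4146
21,-0.9439,-0.6207,0.7089,1.2448,-4.4626,-1.0508,0.3908,2.5379,-0.0450,-0.0345,0.7081,10.6282,-6.9526,2.9024,-1.5571
22,-0.9878,-0.6317,0.7118,1.2696,-4.3263,-1.1392,0.2046,2.4285,-0.0432,-0.0543,0.7031,11.2673,-7.2355,3.1549,-1.6902
23,-1.0304,-0.6435,0.7130,1.2933,-4.1864,-1.2228,0.0400,2.3188,-0.0414,-0.0735,0.6977,11.7994,-7.4021,3.3669,-1.8132
24,-1.0716,-0.6561,0.7128,1.3159,-4.0612,-1.3075,-0.0788,2.1977,-0.0396,-0.0921,0.6920,12.2272,-7.4527,3.5122,-1.9190
25,-1.1115,-0.6696,0.7114,1.3373,-3.9326,-1.3837,-0.1770,2.0832,-0.0379,-0.1099,0.6859,12.5672,-7.4134,3.6219,-2.0189
26,-1.1502,-0.6838,0.7092,1.3576,-3.7980,-1.4503,-0.2627,1.9761,-0.0362,-0.1270,0.6796,12.8303,-7.2977,3.7070,-2.1123
27,-1.1874,-0.6985,0.7062,1.3769,-3.6609,-1.5083,-0.3351,1.8733,-0.0345,-0.1434,0.6730,13.0237,-7.1136,3.7676,-2.1967
28,-1.2233,-0.7139,0.7025,1.3951,-3.5231,-1.5585,-0.3943,1.7738,-0.0330,-0.1590,0.6662,13.1549,-6.8696,3.8046,-2.2712
29,-1.2579,-0.7297,0.6983,1.4124,-3.3860,-1.6011,-0.4407,1.6775,-0.0315,-0.1739,0.6593,13.2307,-6.5742,3.8193,-2.3357
30,-1.2910,-0.7458,0.6937,1.4287,-3.2505,-1.6363,-0.4754,1.5843,-0.0302,-0.1881,0.6522,13.2580,-6.2354,3.8135,-2.3906
31,-1.3229,-0.7623,0.6888,1.4441,-3.1173,-1.6644,-0.4992,1.4945,-0.0290,-0.2015,0.6451,13.2431,-5.8608,3.7888,-2.4364
32,-1.3534,-0.7791,0.6838,1.4586,-2.9869,-1.6856,-0.5133,1.4082,-0.0280,-0.2143,0.6379,13.1919,-5.4575,3.7470,-2.4735
33,-1.3826,-0.7960,0.6786,1.4723,-2.8596,-1.7003,-0.5188,1.3256,-0.0271,-0.2263,0.6306,13.1098,-5.0319,3.6902,-2.5026
34,-1.4105,-0.8131,0.6734,1.4851,-2.7357,-1.7088,-0.5168,1.2466,-0.0263,-0.2377,0.6234,13.0018,-4.5899,3.6201,-2.5244
35,-1.4373,-0.8301,0.6682,1.4972,-2.6155,-1.7114,-0.5085,1.1713,-0.0257,-0.2485,0.6162,12.8727,-4.1369,3.5386,-2.5395
36,-1.4628,-0.8472,0.6632,1.5086,-2.4991,-1.7085,-0.4948,1.0997,-0.0253,-0.2587,0.6090,12.7264,-3.6774,3.4474,-2.5485
37,-1.4872,-0.8643,0.6583,1.5193,-2.3865,-1.7005,-0.4768,1.0317,-0.0250,-0.2683,0.6019,12.5669,-3.2159,3.3482,-2.5520
38,-1.5106,-0.8812,0.6536,1.5293,-2.2778,-1.6878,-0.4553,0.9673,-0.0249,-0.2773,0.5949,12.3972,-2.7561,3.2426,-2.5506
39,-1.5328,-0.8980,0.6492,1.5387,-2.1731,-1.6709,-0.4312,0.9064,-0.0249,-0.2858,0.5880,12.2205,-2.3011,3.1321,-2.5450
40,-1.5540,-0.9146,0.6450,1.5474,-2.0721,-1.6500,-0.4051,0.8489,-0.0250,-0.2938,0.5812,12.0392,-1.8538,3.0180,-2.5355
41,-1.5742,-0.9310,0.6411,1.5557,-1.9751,-1.6257,-0.3777,0.7947,-0.0253,-0.3013,0.5745,11.8555,-1.4166,2.9016,-2.5228
42,-1.5935,-0.9471,0.6374,1.5634,-1.8818,-1.5983,-0.3495,0.7436,-0.0257,-0.3084,0.5680,11.6712,-0.9914,2.7840,-2.5073
43,-1.6119,-0.9629,0.6341,1.5706,-1.7922,-1.5682,-0.3211,0.6956,-0.0262,-0.3151,0.5616,,,,
# final q (rad): -1.6119 -0.9629 0.6341 1.5706


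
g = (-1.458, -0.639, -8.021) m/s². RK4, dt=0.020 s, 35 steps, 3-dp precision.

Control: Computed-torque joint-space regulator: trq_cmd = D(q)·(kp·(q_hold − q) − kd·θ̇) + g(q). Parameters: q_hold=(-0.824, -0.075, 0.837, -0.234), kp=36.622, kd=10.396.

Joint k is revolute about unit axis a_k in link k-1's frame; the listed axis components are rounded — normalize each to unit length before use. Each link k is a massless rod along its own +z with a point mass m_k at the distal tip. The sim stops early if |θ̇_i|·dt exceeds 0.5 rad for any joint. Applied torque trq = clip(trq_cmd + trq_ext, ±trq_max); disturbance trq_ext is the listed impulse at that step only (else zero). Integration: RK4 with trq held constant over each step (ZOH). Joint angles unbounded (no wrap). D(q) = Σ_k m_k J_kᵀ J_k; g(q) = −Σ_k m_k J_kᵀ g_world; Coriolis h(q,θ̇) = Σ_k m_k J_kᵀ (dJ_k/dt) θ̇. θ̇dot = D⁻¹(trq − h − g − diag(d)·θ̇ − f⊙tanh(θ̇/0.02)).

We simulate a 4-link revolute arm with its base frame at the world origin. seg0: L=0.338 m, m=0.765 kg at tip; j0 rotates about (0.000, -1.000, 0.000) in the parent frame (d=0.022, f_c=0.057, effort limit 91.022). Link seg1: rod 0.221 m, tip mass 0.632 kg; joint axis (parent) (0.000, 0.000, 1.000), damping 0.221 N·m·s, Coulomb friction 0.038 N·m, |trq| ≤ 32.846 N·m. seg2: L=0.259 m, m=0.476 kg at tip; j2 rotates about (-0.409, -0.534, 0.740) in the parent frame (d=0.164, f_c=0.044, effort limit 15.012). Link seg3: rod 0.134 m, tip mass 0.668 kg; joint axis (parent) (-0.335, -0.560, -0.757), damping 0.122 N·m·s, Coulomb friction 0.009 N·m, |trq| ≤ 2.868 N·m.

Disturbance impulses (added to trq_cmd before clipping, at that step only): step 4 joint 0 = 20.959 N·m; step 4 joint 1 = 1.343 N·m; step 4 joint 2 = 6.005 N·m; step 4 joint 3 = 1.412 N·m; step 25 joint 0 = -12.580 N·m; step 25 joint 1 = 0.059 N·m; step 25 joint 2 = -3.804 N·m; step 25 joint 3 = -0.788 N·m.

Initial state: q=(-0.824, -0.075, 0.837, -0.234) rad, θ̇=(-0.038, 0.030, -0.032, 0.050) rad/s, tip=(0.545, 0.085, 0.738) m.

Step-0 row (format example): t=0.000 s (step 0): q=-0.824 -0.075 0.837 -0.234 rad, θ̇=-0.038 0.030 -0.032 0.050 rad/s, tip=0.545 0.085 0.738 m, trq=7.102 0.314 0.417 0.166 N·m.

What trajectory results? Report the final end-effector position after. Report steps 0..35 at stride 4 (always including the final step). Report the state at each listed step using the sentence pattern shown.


t=0.080 s (step 4): q=-0.826 -0.073 0.837 -0.239 rad, θ̇=-0.003 -0.043 -0.145 0.458 rad/s, tip=0.547 0.085 0.737 m, trq=27.836 1.647 6.387 1.566 N·m.
t=0.160 s (step 8): q=-0.821 -0.075 0.907 -0.217 rad, θ̇=0.088 -0.012 0.339 0.259 rad/s, tip=0.524 0.086 0.746 m, trq=3.821 0.095 -0.413 -0.037 N·m.
t=0.240 s (step 12): q=-0.816 -0.074 0.914 -0.216 rad, θ̇=0.033 -0.029 -0.156 0.366 rad/s, tip=0.518 0.086 0.749 m, trq=5.195 0.194 -0.060 0.045 N·m.
t=0.320 s (step 16): q=-0.816 -0.073 0.909 -0.223 rad, θ̇=-0.019 -0.031 -0.170 0.245 rad/s, tip=0.520 0.086 0.748 m, trq=5.972 0.249 0.107 0.089 N·m.
t=0.400 s (step 20): q=-0.819 -0.072 0.902 -0.230 rad, θ̇=-0.034 -0.037 -0.170 0.232 rad/s, tip=0.525 0.086 0.746 m, trq=6.371 0.278 0.197 0.113 N·m.
t=0.480 s (step 24): q=-0.822 -0.072 0.896 -0.238 rad, θ̇=-0.032 -0.038 -0.158 0.237 rad/s, tip=0.529 0.086 0.744 m, trq=6.568 0.291 0.245 0.126 N·m.
t=0.560 s (step 28): q=-0.826 -0.052 0.843 -0.249 rad, θ̇=-0.070 0.174 -0.594 -0.073 rad/s, tip=0.545 0.082 0.738 m, trq=8.716 0.335 0.847 0.263 N·m.
t=0.640 s (step 32): q=-0.831 -0.049 0.823 -0.253 rad, θ̇=-0.049 -0.004 -0.007 -0.133 rad/s, tip=0.554 0.081 0.733 m, trq=7.770 0.323 0.577 0.208 N·m.
t=0.700 s (step 35): q=-0.832 -0.052 0.821 -0.250 rad, θ̇=-0.011 0.032 0.092 -0.408 rad/s, tip=0.555 0.081 0.732 m.
final tip position (m): 0.555 0.081 0.732


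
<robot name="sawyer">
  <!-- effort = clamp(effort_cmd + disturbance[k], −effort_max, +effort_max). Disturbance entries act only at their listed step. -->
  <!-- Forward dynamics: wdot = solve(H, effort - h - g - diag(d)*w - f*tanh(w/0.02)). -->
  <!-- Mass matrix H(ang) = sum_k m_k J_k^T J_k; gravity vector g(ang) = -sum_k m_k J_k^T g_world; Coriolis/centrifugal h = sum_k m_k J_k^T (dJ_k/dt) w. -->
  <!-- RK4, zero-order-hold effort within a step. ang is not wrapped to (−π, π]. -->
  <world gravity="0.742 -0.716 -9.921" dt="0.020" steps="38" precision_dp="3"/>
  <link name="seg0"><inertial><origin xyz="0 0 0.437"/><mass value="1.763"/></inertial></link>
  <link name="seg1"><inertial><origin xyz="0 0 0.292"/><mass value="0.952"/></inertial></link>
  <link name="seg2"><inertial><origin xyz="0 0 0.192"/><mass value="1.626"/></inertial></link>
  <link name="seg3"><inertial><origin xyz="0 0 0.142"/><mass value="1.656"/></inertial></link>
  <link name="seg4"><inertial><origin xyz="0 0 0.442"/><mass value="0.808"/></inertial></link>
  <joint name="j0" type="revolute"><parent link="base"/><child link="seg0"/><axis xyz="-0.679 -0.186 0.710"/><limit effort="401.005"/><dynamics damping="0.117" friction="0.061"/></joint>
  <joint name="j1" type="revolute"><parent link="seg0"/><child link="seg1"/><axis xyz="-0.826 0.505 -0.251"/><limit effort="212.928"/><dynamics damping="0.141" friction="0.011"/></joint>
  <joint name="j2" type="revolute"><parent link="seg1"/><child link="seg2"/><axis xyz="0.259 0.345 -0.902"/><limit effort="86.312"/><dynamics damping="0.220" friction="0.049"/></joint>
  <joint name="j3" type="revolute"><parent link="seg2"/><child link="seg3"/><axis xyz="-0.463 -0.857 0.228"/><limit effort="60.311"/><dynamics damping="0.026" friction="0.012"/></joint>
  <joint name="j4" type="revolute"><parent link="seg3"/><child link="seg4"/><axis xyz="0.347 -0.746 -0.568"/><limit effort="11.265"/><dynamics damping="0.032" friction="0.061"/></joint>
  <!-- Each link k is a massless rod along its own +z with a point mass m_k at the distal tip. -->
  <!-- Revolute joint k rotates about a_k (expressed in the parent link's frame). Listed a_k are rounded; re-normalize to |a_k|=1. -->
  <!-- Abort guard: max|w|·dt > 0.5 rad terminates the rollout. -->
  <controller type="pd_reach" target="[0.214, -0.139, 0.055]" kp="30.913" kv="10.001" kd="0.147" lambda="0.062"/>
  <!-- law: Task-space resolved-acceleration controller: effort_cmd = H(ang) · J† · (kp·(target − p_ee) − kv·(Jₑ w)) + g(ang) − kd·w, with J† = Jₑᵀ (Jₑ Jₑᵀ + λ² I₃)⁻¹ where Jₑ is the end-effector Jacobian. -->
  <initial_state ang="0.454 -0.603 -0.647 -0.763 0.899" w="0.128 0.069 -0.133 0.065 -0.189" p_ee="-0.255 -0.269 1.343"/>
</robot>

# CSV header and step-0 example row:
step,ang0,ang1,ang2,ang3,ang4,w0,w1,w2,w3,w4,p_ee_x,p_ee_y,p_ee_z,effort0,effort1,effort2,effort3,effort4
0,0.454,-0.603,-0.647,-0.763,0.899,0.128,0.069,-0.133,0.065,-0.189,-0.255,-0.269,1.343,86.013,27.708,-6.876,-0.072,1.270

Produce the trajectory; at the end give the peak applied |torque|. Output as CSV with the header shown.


step,ang0,ang1,ang2,ang3,ang4,w0,w1,w2,w3,w4,p_ee_x,p_ee_y,p_ee_z,effort0,effort1,effort2,effort3,effort4
1,0.492,-0.629,-0.642,-0.775,0.913,3.724,-2.690,0.597,-1.114,1.531,-0.253,-0.265,1.338,68.903,24.998,-5.148,-0.219,0.571
2,0.596,-0.704,-0.628,-0.794,0.951,6.667,-4.731,0.549,-0.582,2.105,-0.246,-0.260,1.320,49.498,20.833,-2.691,-0.641,0.270
3,0.751,-0.810,-0.629,-0.792,0.997,8.750,-5.753,-0.898,0.946,2.498,-0.237,-0.254,1.292,31.363,16.585,-0.251,-0.812,0.178
4,0.936,-0.924,-0.669,-0.758,1.055,9.773,-5.505,-3.179,2.407,3.466,-0.223,-0.245,1.253,16.082,13.831,1.269,-0.491,0.012
5,1.132,-1.021,-0.749,-0.698,1.138,9.760,-4.160,-4.710,3.532,4.974,-0.202,-0.235,1.204,1.859,12.530,1.832,-0.267,-0.547
6,1.320,-1.086,-0.841,-0.614,1.250,8.966,-2.413,-4.177,4.916,6.112,-0.171,-0.221,1.146,-12.994,9.701,2.121,-0.936,-1.504
7,1.487,-1.120,-0.902,-0.497,1.371,7.822,-1.044,-1.609,7.150,5.541,-0.135,-0.200,1.080,-26.381,3.184,2.324,-2.403,-2.409
8,1.632,-1.133,-0.905,-0.333,1.464,6.716,-0.356,1.286,9.500,3.354,-0.100,-0.173,1.008,-35.362,-5.123,2.161,-3.898,-3.039
9,1.756,-1.138,-0.868,-0.140,1.519,5.740,-0.152,2.266,9.713,2.122,-0.073,-0.144,0.935,-40.477,-12.488,1.818,-4.922,-3.737
10,1.862,-1.141,-0.828,0.038,1.564,4.848,-0.154,1.756,8.173,2.346,-0.053,-0.114,0.862,-42.971,-17.048,1.719,-5.722,-4.475
11,1.950,-1.145,-0.798,0.186,1.613,4.041,-0.237,1.224,6.832,2.429,-0.039,-0.086,0.793,-43.226,-18.772,1.846,-6.525,-4.932
12,2.024,-1.151,-0.778,0.312,1.660,3.306,-0.359,0.869,5.904,2.200,-0.030,-0.059,0.727,-42.073,-18.701,2.079,-7.253,-5.126
13,2.083,-1.160,-0.764,0.421,1.702,2.633,-0.505,0.616,5.191,1.869,-0.022,-0.036,0.667,-40.170,-17.604,2.351,-7.841,-5.152
14,2.130,-1.171,-0.754,0.518,1.737,2.022,-0.669,0.427,4.576,1.546,-0.017,-0.015,0.611,-37.863,-15.901,2.619,-8.264,-5.071
15,2.165,-1.186,-0.748,0.603,1.766,1.473,-0.848,0.282,4.005,1.273,-0.012,0.002,0.559,-35.330,-13.819,2.856,-8.520,-4.919
16,2.189,-1.205,-0.744,0.677,1.790,0.985,-1.035,0.171,3.454,1.059,-0.008,0.017,0.513,-32.668,-11.486,3.053,-8.617,-4.717
17,2.205,-1.228,-0.742,0.740,1.810,0.558,-1.224,0.085,2.918,0.896,-0.004,0.029,0.471,-29.938,-8.973,3.211,-8.571,-4.477
18,2.212,-1.254,-0.741,0.793,1.827,0.187,-1.407,0.030,2.411,0.761,0.000,0.038,0.433,-27.173,-6.320,3.333,-8.406,-4.205
19,2.213,-1.284,-0.741,0.836,1.841,-0.131,-1.579,0.009,1.947,0.633,0.004,0.044,0.399,-24.399,-3.551,3.430,-8.145,-3.908
20,2.207,-1.317,-0.741,0.870,1.853,-0.396,-1.733,-0.013,1.488,0.539,0.009,0.047,0.369,-21.701,-0.750,3.516,-7.811,-3.599
21,2.197,-1.353,-0.741,0.896,1.863,-0.617,-1.864,-0.018,1.072,0.440,0.015,0.049,0.342,-19.081,2.080,3.600,-7.430,-3.276
22,2.183,-1.391,-0.742,0.913,1.871,-0.800,-1.965,-0.027,0.683,0.351,0.021,0.048,0.317,-16.601,4.868,3.690,-7.023,-2.950
23,2.166,-1.431,-0.742,0.924,1.877,-0.949,-2.036,-0.036,0.330,0.264,0.027,0.045,0.296,-14.281,7.579,3.790,-6.610,-2.624
24,2.146,-1.472,-0.743,0.927,1.882,-1.067,-2.075,-0.045,0.017,0.176,0.035,0.040,0.276,-12.142,10.174,3.901,-6.207,-2.306
25,2.123,-1.514,-0.744,0.925,1.884,-1.160,-2.085,-0.036,-0.231,0.068,0.043,0.034,0.258,-10.187,12.637,4.022,-5.832,-1.997
26,2.099,-1.555,-0.745,0.918,1.885,-1.227,-2.065,-0.060,-0.479,0.005,0.051,0.026,0.241,-8.475,14.855,4.146,-5.483,-1.720
27,2.074,-1.596,-0.746,0.907,1.884,-1.273,-2.019,-0.099,-0.709,-0.026,0.060,0.018,0.226,-6.983,16.827,4.265,-5.168,-1.474
28,2.049,-1.636,-0.749,0.890,1.884,-1.301,-1.953,-0.142,-0.910,-0.038,0.068,0.008,0.212,-5.691,18.555,4.378,-4.890,-1.259
29,2.022,-1.674,-0.751,0.871,1.882,-1.315,-1.871,-0.152,-1.035,-0.082,0.077,-0.001,0.199,-4.547,20.096,4.486,-4.654,-1.059
30,1.996,-1.711,-0.754,0.850,1.880,-1.315,-1.776,-0.147,-1.107,-0.139,0.086,-0.011,0.187,-3.560,21.420,4.585,-4.456,-0.880
31,1.970,-1.745,-0.757,0.827,1.877,-1.304,-1.671,-0.135,-1.140,-0.196,0.094,-0.022,0.175,-2.727,22.519,4.673,-4.291,-0.725
32,1.944,-1.777,-0.760,0.805,1.872,-1.281,-1.558,-0.122,-1.145,-0.249,0.102,-0.032,0.164,-2.036,23.401,4.747,-4.157,-0.593
33,1.919,-1.807,-0.762,0.782,1.867,-1.249,-1.441,-0.110,-1.126,-0.294,0.110,-0.042,0.154,-1.473,24.083,4.807,-4.047,-0.484
34,1.894,-1.835,-0.764,0.760,1.861,-1.210,-1.323,-0.101,-1.090,-0.330,0.118,-0.051,0.144,-1.022,24.587,4.853,-3.960,-0.396
35,1.870,-1.860,-0.766,0.738,1.854,-1.164,-1.206,-0.094,-1.040,-0.357,0.125,-0.061,0.135,-0.668,24.935,4.886,-3.890,-0.327
36,1.848,-1.883,-0.768,0.718,1.846,-1.114,-1.092,-0.090,-0.981,-0.376,0.131,-0.069,0.126,-0.396,25.153,4.906,-3.834,-0.275
37,1.826,-1.904,-0.770,0.699,1.839,-1.061,-0.982,-0.089,-0.915,-0.387,0.138,-0.078,0.119,-0.194,25.263,4.914,-3.790,-0.238
38,1.805,-1.922,-0.771,0.682,1.831,-1.005,-0.877,-0.090,-0.846,-0.390,0.144,-0.085,0.111,,,,,
# max |effort| (N·m): 86.013


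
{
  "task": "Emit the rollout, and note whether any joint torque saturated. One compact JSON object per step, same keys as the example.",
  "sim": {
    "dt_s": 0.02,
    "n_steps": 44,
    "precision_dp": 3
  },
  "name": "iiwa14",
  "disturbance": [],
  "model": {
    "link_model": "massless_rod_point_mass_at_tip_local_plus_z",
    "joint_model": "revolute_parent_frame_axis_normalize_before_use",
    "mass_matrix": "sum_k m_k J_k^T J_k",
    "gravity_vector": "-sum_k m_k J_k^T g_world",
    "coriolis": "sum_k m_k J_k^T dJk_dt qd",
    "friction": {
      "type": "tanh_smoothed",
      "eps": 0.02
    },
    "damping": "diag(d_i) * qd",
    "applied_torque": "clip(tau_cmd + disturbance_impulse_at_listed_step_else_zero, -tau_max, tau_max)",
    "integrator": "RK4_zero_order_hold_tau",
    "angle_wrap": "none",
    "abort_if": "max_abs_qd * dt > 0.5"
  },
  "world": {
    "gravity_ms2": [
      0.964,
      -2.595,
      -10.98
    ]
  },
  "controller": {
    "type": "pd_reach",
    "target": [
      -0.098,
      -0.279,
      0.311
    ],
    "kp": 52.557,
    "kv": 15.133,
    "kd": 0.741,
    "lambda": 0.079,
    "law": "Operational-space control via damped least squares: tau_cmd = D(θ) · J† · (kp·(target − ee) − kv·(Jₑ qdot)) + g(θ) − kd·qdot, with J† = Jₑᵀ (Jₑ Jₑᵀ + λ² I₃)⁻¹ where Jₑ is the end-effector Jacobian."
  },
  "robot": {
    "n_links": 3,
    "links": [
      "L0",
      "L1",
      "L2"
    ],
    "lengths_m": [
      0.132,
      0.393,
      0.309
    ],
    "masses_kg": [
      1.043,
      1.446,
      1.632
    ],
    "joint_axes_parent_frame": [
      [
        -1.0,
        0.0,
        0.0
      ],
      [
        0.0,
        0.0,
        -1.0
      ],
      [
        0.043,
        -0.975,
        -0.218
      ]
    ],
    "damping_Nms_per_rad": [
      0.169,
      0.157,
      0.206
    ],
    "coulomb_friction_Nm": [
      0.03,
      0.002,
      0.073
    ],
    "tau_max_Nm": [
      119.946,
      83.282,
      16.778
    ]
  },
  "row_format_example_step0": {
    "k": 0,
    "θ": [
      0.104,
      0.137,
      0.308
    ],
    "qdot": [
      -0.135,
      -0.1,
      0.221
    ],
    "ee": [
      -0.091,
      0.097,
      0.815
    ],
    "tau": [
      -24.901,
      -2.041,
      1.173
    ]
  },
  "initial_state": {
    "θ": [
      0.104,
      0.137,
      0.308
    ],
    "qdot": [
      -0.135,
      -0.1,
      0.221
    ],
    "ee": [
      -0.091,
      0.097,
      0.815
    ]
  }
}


{"k":1,"\u03b8":[0.097,0.139,0.317],"qdot":[-0.557,0.301,0.68],"ee":[-0.093,0.092,0.814],"tau":[-16.295,-1.688,0.241]}
{"k":2,"\u03b8":[0.084,0.135,0.333],"qdot":[-0.753,-0.566,0.925],"ee":[-0.098,0.081,0.814],"tau":[-9.079,-0.487,-0.237]}
{"k":3,"\u03b8":[0.066,0.14,0.354],"qdot":[-1.063,0.864,1.127],"ee":[-0.104,0.068,0.813],"tau":[-5.499,-1.283,-0.579]}
{"k":4,"\u03b8":[0.046,0.13,0.376],"qdot":[-0.973,-1.44,1.159],"ee":[-0.11,0.051,0.812],"tau":[0.191,0.96,-0.689]}
{"k":5,"\u03b8":[0.022,0.136,0.401],"qdot":[-1.357,1.638,1.317],"ee":[-0.117,0.034,0.81],"tau":[-0.067,-1.378,-0.898]}
{"k":6,"\u03b8":[-0.001,0.128,0.427],"qdot":[-1.04,-1.964,1.242],"ee":[-0.124,0.015,0.808],"tau":[5.749,1.967,-0.879]}
{"k":7,"\u03b8":[-0.027,0.129,0.453],"qdot":[-1.454,1.58,1.385],"ee":[-0.131,-0.004,0.805],"tau":[3.543,-0.917,-1.064]}
{"k":8,"\u03b8":[-0.052,0.128,0.48],"qdot":[-1.146,-1.33,1.301],"ee":[-0.138,-0.023,0.801],"tau":[8.237,1.89,-1.018]}
{"k":9,"\u03b8":[-0.078,0.124,0.507],"qdot":[-1.389,0.671,1.382],"ee":[-0.145,-0.042,0.796],"tau":[6.911,0.269,-1.152]}
{"k":10,"\u03b8":[-0.104,0.125,0.534],"qdot":[-1.261,-0.404,1.35],"ee":[-0.152,-0.061,0.791],"tau":[9.206,1.466,-1.153]}
{"k":11,"\u03b8":[-0.13,0.123,0.561],"qdot":[-1.325,0.11,1.375],"ee":[-0.159,-0.08,0.785],"tau":[9.318,1.176,-1.228]}
{"k":12,"\u03b8":[-0.157,0.124,0.589],"qdot":[-1.305,-0.018,1.375],"ee":[-0.166,-0.098,0.779],"tau":[10.184,1.501,-1.266]}
{"k":13,"\u03b8":[-0.183,0.125,0.616],"qdot":[-1.314,0.07,1.383],"ee":[-0.173,-0.116,0.772],"tau":[10.666,1.621,-1.312]}
{"k":14,"\u03b8":[-0.209,0.127,0.644],"qdot":[-1.318,0.119,1.39],"ee":[-0.179,-0.133,0.764],"tau":[11.131,1.786,-1.349]}
{"k":15,"\u03b8":[-0.236,0.13,0.672],"qdot":[-1.328,0.187,1.398],"ee":[-0.186,-0.15,0.756],"tau":[11.506,1.941,-1.378]}
{"k":16,"\u03b8":[-0.262,0.135,0.7],"qdot":[-1.344,0.266,1.409],"ee":[-0.192,-0.166,0.747],"tau":[11.808,2.096,-1.398]}
{"k":17,"\u03b8":[-0.289,0.141,0.728],"qdot":[-1.367,0.359,1.424],"ee":[-0.198,-0.182,0.738],"tau":[12.036,2.25,-1.405]}
{"k":18,"\u03b8":[-0.317,0.149,0.757],"qdot":[-1.399,0.468,1.443],"ee":[-0.204,-0.197,0.728],"tau":[12.196,2.405,-1.399]}
{"k":19,"\u03b8":[-0.345,0.16,0.786],"qdot":[-1.442,0.594,1.469],"ee":[-0.21,-0.212,0.718],"tau":[12.291,2.563,-1.376]}
{"k":20,"\u03b8":[-0.375,0.174,0.816],"qdot":[-1.498,0.74,1.505],"ee":[-0.215,-0.226,0.708],"tau":[12.336,2.725,-1.336]}
{"k":21,"\u03b8":[-0.406,0.19,0.846],"qdot":[-1.568,0.904,1.552],"ee":[-0.22,-0.24,0.697],"tau":[12.359,2.895,-1.275]}
{"k":22,"\u03b8":[-0.438,0.21,0.878],"qdot":[-1.653,1.083,1.615],"ee":[-0.225,-0.253,0.685],"tau":[12.411,3.079,-1.191]}
{"k":23,"\u03b8":[-0.472,0.234,0.911],"qdot":[-1.753,1.272,1.695],"ee":[-0.229,-0.265,0.673],"tau":[12.572,3.285,-1.082]}
{"k":24,"\u03b8":[-0.508,0.261,0.946],"qdot":[-1.863,1.458,1.793],"ee":[-0.233,-0.277,0.661],"tau":[12.944,3.519,-0.944]}
{"k":25,"\u03b8":[-0.546,0.292,0.983],"qdot":[-1.976,1.624,1.906],"ee":[-0.236,-0.288,0.647],"tau":[13.63,3.785,-0.776]}
{"k":26,"\u03b8":[-0.587,0.326,1.022],"qdot":[-2.08,1.751,2.025],"ee":[-0.238,-0.299,0.634],"tau":[14.687,4.078,-0.579]}
{"k":27,"\u03b8":[-0.629,0.362,1.064],"qdot":[-2.163,1.822,2.138],"ee":[-0.24,-0.309,0.619],"tau":[16.073,4.379,-0.361]}
{"k":28,"\u03b8":[-0.673,0.399,1.108],"qdot":[-2.213,1.83,2.231],"ee":[-0.24,-0.319,0.604],"tau":[17.642,4.66,-0.135]}
{"k":29,"\u03b8":[-0.718,0.435,1.153],"qdot":[-2.224,1.78,2.293],"ee":[-0.24,-0.327,0.589],"tau":[19.194,4.89,0.081]}
{"k":30,"\u03b8":[-0.762,0.47,1.199],"qdot":[-2.196,1.687,2.321],"ee":[-0.239,-0.335,0.574],"tau":[20.553,5.044,0.268]}
{"k":31,"\u03b8":[-0.805,0.502,1.246],"qdot":[-2.133,1.568,2.317],"ee":[-0.237,-0.342,0.559],"tau":[21.614,5.114,0.412]}
{"k":32,"\u03b8":[-0.847,0.532,1.292],"qdot":[-2.043,1.438,2.285],"ee":[-0.234,-0.347,0.545],"tau":[22.349,5.104,0.505]}
{"k":33,"\u03b8":[-0.887,0.56,1.337],"qdot":[-1.936,1.308,2.234],"ee":[-0.23,-0.352,0.53],"tau":[22.784,5.027,0.549]}
{"k":34,"\u03b8":[-0.924,0.584,1.381],"qdot":[-1.818,1.183,2.17],"ee":[-0.227,-0.356,0.517],"tau":[22.971,4.899,0.548]}
{"k":35,"\u03b8":[-0.959,0.607,1.423],"qdot":[-1.695,1.068,2.097],"ee":[-0.222,-0.359,0.504],"tau":[22.969,4.738,0.51]}
{"k":36,"\u03b8":[-0.992,0.627,1.465],"qdot":[-1.571,0.963,2.02],"ee":[-0.218,-0.361,0.492],"tau":[22.833,4.555,0.444]}
{"k":37,"\u03b8":[-1.022,0.645,1.504],"qdot":[-1.45,0.868,1.941],"ee":[-0.213,-0.362,0.48],"tau":[22.605,4.364,0.358]}
{"k":38,"\u03b8":[-1.05,0.662,1.542],"qdot":[-1.334,0.782,1.861],"ee":[-0.209,-0.363,0.469],"tau":[22.321,4.17,0.259]}
{"k":39,"\u03b8":[-1.076,0.677,1.579],"qdot":[-1.224,0.706,1.782],"ee":[-0.204,-0.363,0.459],"tau":[22.005,3.98,0.152]}
{"k":40,"\u03b8":[-1.099,0.69,1.614],"qdot":[-1.119,0.637,1.703],"ee":[-0.199,-0.362,0.45],"tau":[21.676,3.797,0.042]}
{"k":41,"\u03b8":[-1.12,0.702,1.647],"qdot":[-1.022,0.575,1.627],"ee":[-0.195,-0.361,0.441],"tau":[21.346,3.623,-0.068]}
{"k":42,"\u03b8":[-1.14,0.713,1.679],"qdot":[-0.932,0.52,1.552],"ee":[-0.19,-0.36,0.433],"tau":[21.024,3.459,-0.177]}
{"k":43,"\u03b8":[-1.158,0.723,1.709],"qdot":[-0.848,0.47,1.479],"ee":[-0.186,-0.359,0.425],"tau":[20.713,3.306,-0.281]}
{"k":44,"\u03b8":[-1.174,0.732,1.738],"qdot":[-0.771,0.426,1.408],"ee":[-0.181,-0.357,0.418]}
{"summary": "any joint saturated: no"}


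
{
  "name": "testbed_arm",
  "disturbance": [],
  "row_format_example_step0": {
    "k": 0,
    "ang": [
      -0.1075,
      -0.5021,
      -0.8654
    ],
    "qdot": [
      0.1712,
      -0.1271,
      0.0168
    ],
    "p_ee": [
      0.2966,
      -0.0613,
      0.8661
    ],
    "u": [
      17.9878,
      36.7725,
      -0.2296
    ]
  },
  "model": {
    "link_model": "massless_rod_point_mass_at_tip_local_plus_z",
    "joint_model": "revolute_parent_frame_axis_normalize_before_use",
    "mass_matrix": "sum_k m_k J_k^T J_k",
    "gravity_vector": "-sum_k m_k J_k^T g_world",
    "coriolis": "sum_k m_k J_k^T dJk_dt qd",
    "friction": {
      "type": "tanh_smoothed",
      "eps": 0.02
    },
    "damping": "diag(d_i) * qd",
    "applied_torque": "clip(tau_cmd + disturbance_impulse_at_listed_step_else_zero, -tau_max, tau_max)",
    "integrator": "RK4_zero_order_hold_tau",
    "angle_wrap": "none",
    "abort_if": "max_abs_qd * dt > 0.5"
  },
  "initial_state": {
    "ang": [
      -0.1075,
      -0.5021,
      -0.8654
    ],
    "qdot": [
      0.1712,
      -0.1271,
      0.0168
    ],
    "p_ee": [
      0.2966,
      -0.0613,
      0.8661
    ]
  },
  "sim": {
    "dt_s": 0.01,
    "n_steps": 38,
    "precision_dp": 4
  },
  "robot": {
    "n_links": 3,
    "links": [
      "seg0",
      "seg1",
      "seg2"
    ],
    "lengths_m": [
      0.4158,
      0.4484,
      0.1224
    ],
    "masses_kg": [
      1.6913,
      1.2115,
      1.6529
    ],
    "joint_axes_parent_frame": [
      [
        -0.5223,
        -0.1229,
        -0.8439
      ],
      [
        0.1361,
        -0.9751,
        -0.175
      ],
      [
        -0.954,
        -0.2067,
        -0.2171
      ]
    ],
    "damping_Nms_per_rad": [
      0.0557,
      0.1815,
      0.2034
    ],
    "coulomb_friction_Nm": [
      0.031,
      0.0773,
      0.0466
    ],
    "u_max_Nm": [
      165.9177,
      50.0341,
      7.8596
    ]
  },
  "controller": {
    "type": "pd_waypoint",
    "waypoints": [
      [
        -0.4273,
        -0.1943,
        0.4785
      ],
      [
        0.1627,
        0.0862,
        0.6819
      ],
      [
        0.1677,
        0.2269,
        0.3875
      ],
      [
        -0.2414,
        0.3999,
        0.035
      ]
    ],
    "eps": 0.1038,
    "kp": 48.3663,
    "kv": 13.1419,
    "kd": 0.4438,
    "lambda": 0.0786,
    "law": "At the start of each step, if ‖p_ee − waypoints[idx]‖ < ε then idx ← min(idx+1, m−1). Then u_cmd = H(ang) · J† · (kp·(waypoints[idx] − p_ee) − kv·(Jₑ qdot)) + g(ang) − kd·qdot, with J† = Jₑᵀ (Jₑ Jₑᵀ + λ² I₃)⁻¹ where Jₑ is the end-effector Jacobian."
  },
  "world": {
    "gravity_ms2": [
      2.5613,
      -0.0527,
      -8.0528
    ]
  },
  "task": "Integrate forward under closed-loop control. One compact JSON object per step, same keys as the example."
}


{"k":1,"ang":[-0.1024,-0.5015,-0.8751],"qdot":[0.8335,0.2482,-1.9129],"p_ee":[0.2956,-0.0611,0.8657],"u":[16.1472,32.9758,0.6134]}
{"k":2,"ang":[-0.0916,-0.4974,-0.9001],"qdot":[1.3275,0.568,-3.0521],"p_ee":[0.2921,-0.0613,0.8651],"u":[14.0385,29.7186,0.9627]}
{"k":3,"ang":[-0.0766,-0.4903,-0.934],"qdot":[1.673,0.8513,-3.7272],"p_ee":[0.2866,-0.0615,0.8646],"u":[11.8361,26.9029,1.0512]}
{"k":4,"ang":[-0.0587,-0.4805,-0.9733],"qdot":[1.8892,1.1096,-4.1221],"p_ee":[0.2794,-0.0617,0.8644],"u":[9.6569,24.4504,1.01]}
{"k":5,"ang":[-0.0393,-0.4682,-1.0157],"qdot":[1.9947,1.35,-4.3417],"p_ee":[0.2706,-0.0617,0.8645],"u":[7.5777,22.2996,0.9125]}
{"k":6,"ang":[-0.0192,-0.4536,-1.0596],"qdot":[2.0078,1.5762,-4.4457],"p_ee":[0.2607,-0.0615,0.8648],"u":[5.6472,20.4019,0.7985]}
{"k":7,"ang":[0.0005,-0.4368,-1.1042],"qdot":[1.9465,1.7903,-4.4693],"p_ee":[0.2497,-0.0611,0.8654],"u":[3.8949,18.7192,0.6888]}
{"k":8,"ang":[0.0194,-0.4179,-1.1488],"qdot":[1.8278,1.9929,-4.4344],"p_ee":[0.2379,-0.0606,0.8661],"u":[2.3365,17.22,0.5934]}
{"k":9,"ang":[0.0369,-0.397,-1.1927],"qdot":[1.6678,2.184,-4.3558],"p_ee":[0.2253,-0.0601,0.867],"u":[0.9776,15.8781,0.5162]}
{"k":10,"ang":[0.0526,-0.3743,-1.2357],"qdot":[1.4806,2.3636,-4.2444],"p_ee":[0.2121,-0.0595,0.8679],"u":[-0.1837,14.6704,0.4578]}
{"k":11,"ang":[0.0664,-0.3498,-1.2775],"qdot":[1.2784,2.5313,-4.1086],"p_ee":[0.1985,-0.0589,0.8688],"u":[-1.1548,13.5761,0.417]}
{"k":12,"ang":[0.0781,-0.3237,-1.3178],"qdot":[1.071,2.6872,-3.9552],"p_ee":[0.1845,-0.0585,0.8697],"u":[-1.947,12.5767,0.3918]}
{"k":13,"ang":[0.0878,-0.2961,-1.3565],"qdot":[0.8661,2.8311,-3.7895],"p_ee":[0.1701,-0.0583,0.8705],"u":[-2.5739,11.6552,0.3796]}
{"k":14,"ang":[0.0955,-0.2671,-1.3935],"qdot":[0.6693,2.9633,-3.6157],"p_ee":[0.1555,-0.0582,0.8713],"u":[-3.0504,10.7965,0.3777]}
{"k":15,"ang":[0.1012,-0.2369,-1.4288],"qdot":[0.4846,3.0841,-3.437],"p_ee":[0.1407,-0.0585,0.8718],"u":[-3.3916,9.9875,0.3836]}
{"k":16,"ang":[0.1052,-0.2055,-1.4622],"qdot":[0.3145,3.1938,-3.2557],"p_ee":[0.1256,-0.059,0.8722],"u":[-3.6126,9.2166,0.395]}
{"k":17,"ang":[0.1076,-0.1731,-1.4939],"qdot":[0.1604,3.2928,-3.0734],"p_ee":[0.1104,-0.0599,0.8724],"u":[-3.7277,8.4743,0.4097]}
{"k":18,"ang":[0.1085,-0.1397,-1.5237],"qdot":[0.0227,3.3815,-2.8913],"p_ee":[0.0951,-0.061,0.8723],"u":[-3.7504,7.7525,0.4261]}
{"k":19,"ang":[0.1081,-0.1055,-1.5516],"qdot":[-0.0978,3.4601,-2.7106],"p_ee":[0.0797,-0.0625,0.872],"u":[-3.7001,7.045,0.4428]}
{"k":20,"ang":[0.1066,-0.0706,-1.5778],"qdot":[-0.2026,3.5291,-2.5315],"p_ee":[0.0642,-0.0643,0.8713],"u":[-3.5821,6.3469,0.4585]}
{"k":21,"ang":[0.1041,-0.035,-1.6023],"qdot":[-0.2928,3.5888,-2.3544],"p_ee":[0.0487,-0.0664,0.8703],"u":[-3.4052,5.6547,0.4724]}
{"k":22,"ang":[0.1008,0.0012,-1.6249],"qdot":[-0.3694,3.6394,-2.1798],"p_ee":[0.0331,-0.0689,0.869],"u":[-3.1789,4.966,0.4841]}
{"k":23,"ang":[0.0967,0.0378,-1.6458],"qdot":[-0.4337,3.6812,-2.0082],"p_ee":[0.0175,-0.0716,0.8673],"u":[-2.912,4.2795,0.4931]}
{"k":24,"ang":[0.0921,0.0747,-1.6651],"qdot":[-0.4867,3.7145,-1.8402],"p_ee":[0.0019,-0.0745,0.8652],"u":[-2.6125,3.5945,0.4995]}
{"k":25,"ang":[0.087,0.112,-1.6826],"qdot":[-0.5295,3.7393,-1.6761],"p_ee":[-0.0136,-0.0777,0.8627],"u":[-2.2879,2.9113,0.5032]}
{"k":26,"ang":[0.0816,0.1495,-1.6986],"qdot":[-0.5634,3.7559,-1.5166],"p_ee":[-0.029,-0.0811,0.8598],"u":[-1.9449,2.2303,0.5046]}
{"k":27,"ang":[0.0758,0.1871,-1.7129],"qdot":[-0.5893,3.7645,-1.3621],"p_ee":[-0.0443,-0.0847,0.8564],"u":[-1.5899,1.5526,0.5038]}
{"k":28,"ang":[0.0698,0.2247,-1.7258],"qdot":[-0.6083,3.7653,-1.2131],"p_ee":[-0.0595,-0.0884,0.8527],"u":[-1.2287,0.8796,0.5012]}
{"k":29,"ang":[0.0637,0.2623,-1.7372],"qdot":[-0.6212,3.7585,-1.07],"p_ee":[-0.0745,-0.0922,0.8486],"u":[-0.8665,0.213,0.4971]}
{"k":30,"ang":[0.0574,0.2998,-1.7472],"qdot":[-0.6288,3.7444,-0.9333],"p_ee":[-0.0893,-0.0962,0.844],"u":[-0.5082,-0.4456,0.4918]}
{"k":31,"ang":[0.0511,0.3372,-1.7559],"qdot":[-0.632,3.7233,-0.8034],"p_ee":[-0.1039,-0.1002,0.839],"u":[-0.1581,-1.0943,0.4858]}
{"k":32,"ang":[0.0448,0.3742,-1.7633],"qdot":[-0.6313,3.6955,-0.6806],"p_ee":[-0.1183,-0.1043,0.8336],"u":[0.1803,-1.7311,0.4792]}
{"k":33,"ang":[0.0385,0.411,-1.7695],"qdot":[-0.6273,3.6612,-0.5651],"p_ee":[-0.1323,-0.1084,0.8279],"u":[0.5037,-2.3541,0.4724]}
{"k":34,"ang":[0.0323,0.4474,-1.7746],"qdot":[-0.6206,3.6209,-0.4571],"p_ee":[-0.1461,-0.1125,0.8218],"u":[0.8095,-2.9615,0.4656]}
{"k":35,"ang":[0.0261,0.4834,-1.7786],"qdot":[-0.6117,3.5749,-0.3566],"p_ee":[-0.1595,-0.1166,0.8153],"u":[1.0957,-3.5515,0.459]}
{"k":36,"ang":[0.0201,0.5189,-1.7817],"qdot":[-0.6008,3.5237,-0.2638],"p_ee":[-0.1725,-0.1206,0.8086],"u":[1.3608,-4.1225,0.4528]}
{"k":37,"ang":[0.0141,0.5538,-1.7839],"qdot":[-0.5884,3.4675,-0.1786],"p_ee":[-0.1852,-0.1246,0.8015],"u":[1.6037,-4.673,0.447]}
{"k":38,"ang":[0.0083,0.5882,-1.7853],"qdot":[-0.5748,3.4069,-0.1008],"p_ee":[-0.1975,-0.1285,0.7942]}
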